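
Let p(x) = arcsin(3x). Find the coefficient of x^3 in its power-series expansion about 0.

p(0) = 0
p′(0) = 3
p′′(0) = 0
p′′′(0) = 27
Then c_k = p^(k)(0)/k! gives each Taylor coefficient.

9/2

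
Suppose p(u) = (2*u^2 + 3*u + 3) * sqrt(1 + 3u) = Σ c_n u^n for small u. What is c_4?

Multiply each power in the prefactor through the base expansion.
[u^0] = 3;  [u^1] = 15/2;  [u^2] = 25/8;  [u^3] = 75/16;  [u^4] = -855/128.
So c_4 = p^(4)(0)/4! = -855/128.

-855/128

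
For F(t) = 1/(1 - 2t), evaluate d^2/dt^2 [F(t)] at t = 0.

8

From the series, [t^2] F = 4; multiply by 2! = 2 to get 8.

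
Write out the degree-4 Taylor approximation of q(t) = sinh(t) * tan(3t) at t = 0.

Take the Cauchy product of the two expansions.
[t^0] = 0;  [t^1] = 0;  [t^2] = 3;  [t^3] = 0;  [t^4] = 19/2.

19*t^4/2 + 3*t^2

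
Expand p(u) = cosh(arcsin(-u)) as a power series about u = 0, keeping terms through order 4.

5*u^4/24 + u^2/2 + 1

Plug the Maclaurin series of the inner function into that of the outer and collect terms.
p(0) = 1
p′(0) = 0
p′′(0) = 1
p′′′(0) = 0
p^(4)(0) = 5
The Taylor polynomial is Σ p^(k)(0)/k! · u^k.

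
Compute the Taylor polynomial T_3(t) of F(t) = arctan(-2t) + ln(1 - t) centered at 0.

Combine the two series term by term.
[t^0] = 0;  [t^1] = -3;  [t^2] = -1/2;  [t^3] = 7/3.

7*t^3/3 - t^2/2 - 3*t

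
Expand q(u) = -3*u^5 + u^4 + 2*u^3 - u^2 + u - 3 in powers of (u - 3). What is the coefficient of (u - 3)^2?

[(u - 3)^0] = -603;  [(u - 3)^1] = -1058;  [(u - 3)^2] = -739.

-739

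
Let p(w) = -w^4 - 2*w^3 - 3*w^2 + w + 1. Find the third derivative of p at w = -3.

Compute the successive derivatives at the expansion point and divide by k!.
From the series, [(w + 3)^3] p = 10; multiply by 3! = 6 to get 60.

60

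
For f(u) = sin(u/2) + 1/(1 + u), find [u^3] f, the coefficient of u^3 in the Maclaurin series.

Add the two expansions coefficient-wise.

-49/48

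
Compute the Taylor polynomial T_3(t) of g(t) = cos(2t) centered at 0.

1 - 2*t^2

g(0) = 1
g′(0) = 0
g′′(0) = -4
g′′′(0) = 0
The Taylor polynomial is Σ g^(k)(0)/k! · t^k.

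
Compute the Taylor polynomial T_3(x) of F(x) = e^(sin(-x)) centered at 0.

x^2/2 - x + 1

Let u equal the inner series; expand the outer function in u and truncate.
[x^0] = 1;  [x^1] = -1;  [x^2] = 1/2;  [x^3] = 0.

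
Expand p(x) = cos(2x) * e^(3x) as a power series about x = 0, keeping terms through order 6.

Multiply the two series term by term and collect like powers.

-407*x^6/144 - 199*x^5/40 - 119*x^4/24 - 3*x^3/2 + 5*x^2/2 + 3*x + 1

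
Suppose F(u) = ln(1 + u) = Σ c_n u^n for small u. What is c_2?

-1/2

F(0) = 0
F′(0) = 1
F′′(0) = -1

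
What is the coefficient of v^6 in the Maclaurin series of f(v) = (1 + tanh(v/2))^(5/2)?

Substitute the inner expansion into the outer series and collect powers.
f(0) = 1
f′(0) = 5/4
f′′(0) = 15/16
f′′′(0) = -25/64
f^(4)(0) = -495/256
f^(5)(0) = 125/1024
f^(6)(0) = 34815/4096
So c_6 = f^(6)(0)/6! = 2321/196608.

2321/196608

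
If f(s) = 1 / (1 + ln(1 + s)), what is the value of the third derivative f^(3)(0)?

-14

Use the geometric series for the reciprocal, then substitute.
The coefficient of s^3 in the expansion is -7/3, so f′′′(0) = 3! * (-7/3) = -14.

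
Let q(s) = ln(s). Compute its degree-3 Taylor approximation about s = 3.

Apply the Taylor formula c_k = f^(k)(a)/k!.
q(3) = ln(3)
q′(3) = 1/3
q′′(3) = -1/9
q′′′(3) = 2/27
Then c_k = q^(k)(3)/k! gives each Taylor coefficient.

(s - 3)^3/81 - (s - 3)^2/18 + (s - 3)/3 + ln(3)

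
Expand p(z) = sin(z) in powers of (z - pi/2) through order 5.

p(pi/2) = 1
p′(pi/2) = 0
p′′(pi/2) = -1
p′′′(pi/2) = 0
p^(4)(pi/2) = 1
p^(5)(pi/2) = 0

(z - pi/2)^4/24 - (z - pi/2)^2/2 + 1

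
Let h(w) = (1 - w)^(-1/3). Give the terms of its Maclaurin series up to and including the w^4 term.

35*w^4/243 + 14*w^3/81 + 2*w^2/9 + w/3 + 1

h(0) = 1
h′(0) = 1/3
h′′(0) = 4/9
h′′′(0) = 28/27
h^(4)(0) = 280/81
The Taylor polynomial is Σ h^(k)(0)/k! · w^k.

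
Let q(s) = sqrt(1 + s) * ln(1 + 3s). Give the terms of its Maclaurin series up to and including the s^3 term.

51*s^3/8 - 3*s^2 + 3*s

Expand each factor separately, then convolve coefficients.
q(0) = 0
q′(0) = 3
q′′(0) = -6
q′′′(0) = 153/4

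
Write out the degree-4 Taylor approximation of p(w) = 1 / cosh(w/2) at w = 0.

5*w^4/384 - w^2/8 + 1

Invert the denominator's series and multiply.
p(0) = 1
p′(0) = 0
p′′(0) = -1/4
p′′′(0) = 0
p^(4)(0) = 5/16
Dividing each by k! gives the coefficients c_0, ..., c_4.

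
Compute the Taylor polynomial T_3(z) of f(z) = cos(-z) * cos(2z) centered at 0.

1 - 5*z^2/2

Write out both Maclaurin series and multiply, keeping only the needed powers.
f(0) = 1
f′(0) = 0
f′′(0) = -5
f′′′(0) = 0
The Taylor polynomial is Σ f^(k)(0)/k! · z^k.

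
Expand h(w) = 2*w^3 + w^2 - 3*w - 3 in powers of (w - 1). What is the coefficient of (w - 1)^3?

2

h(1) = -3
h′(1) = 5
h′′(1) = 14
h′′′(1) = 12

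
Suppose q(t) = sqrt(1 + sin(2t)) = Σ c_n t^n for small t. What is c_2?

-1/2

Compose series: expand the inner function first, then feed it into the outer expansion.
[t^0] = 1;  [t^1] = 1;  [t^2] = -1/2.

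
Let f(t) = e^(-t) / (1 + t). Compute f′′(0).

Expand each factor separately, then convolve coefficients.
The coefficient of t^2 in the expansion is 5/2, so f′′(0) = 2! * (5/2) = 5.

5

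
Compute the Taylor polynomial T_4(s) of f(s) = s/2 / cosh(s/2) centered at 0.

Divide the numerator series by the denominator series (power-series long division).
f(0) = 0
f′(0) = 1/2
f′′(0) = 0
f′′′(0) = -3/8
f^(4)(0) = 0
Dividing each by k! gives the coefficients c_0, ..., c_4.

-s^3/16 + s/2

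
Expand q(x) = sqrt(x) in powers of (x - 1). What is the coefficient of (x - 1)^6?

-21/1024

q(1) = 1
q′(1) = 1/2
q′′(1) = -1/4
q′′′(1) = 3/8
q^(4)(1) = -15/16
q^(5)(1) = 105/32
q^(6)(1) = -945/64
So c_6 = q^(6)(1)/6! = -21/1024.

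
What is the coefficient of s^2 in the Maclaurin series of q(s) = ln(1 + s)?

-1/2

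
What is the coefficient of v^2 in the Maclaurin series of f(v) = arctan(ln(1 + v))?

Plug the Maclaurin series of the inner function into that of the outer and collect terms.
f(0) = 0
f′(0) = 1
f′′(0) = -1

-1/2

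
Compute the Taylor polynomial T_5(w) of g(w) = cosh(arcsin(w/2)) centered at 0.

5*w^4/384 + w^2/8 + 1

Let u equal the inner series; expand the outer function in u and truncate.
g(0) = 1
g′(0) = 0
g′′(0) = 1/4
g′′′(0) = 0
g^(4)(0) = 5/16
g^(5)(0) = 0
Dividing each by k! gives the coefficients c_0, ..., c_5.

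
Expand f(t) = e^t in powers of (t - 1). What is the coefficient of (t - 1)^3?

e/6

f(1) = e
f′(1) = e
f′′(1) = e
f′′′(1) = e
So c_3 = f′′′(1)/3! = e/6.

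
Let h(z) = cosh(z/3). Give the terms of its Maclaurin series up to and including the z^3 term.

h(0) = 1
h′(0) = 0
h′′(0) = 1/9
h′′′(0) = 0
The Taylor polynomial is Σ h^(k)(0)/k! · z^k.

z^2/18 + 1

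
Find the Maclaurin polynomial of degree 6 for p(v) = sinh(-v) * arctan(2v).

Write out both Maclaurin series and multiply, keeping only the needed powers.
p(0) = 0
p′(0) = 0
p′′(0) = -4
p′′′(0) = 0
p^(4)(0) = 56
p^(5)(0) = 0
p^(6)(0) = -4300
Dividing each by k! gives the coefficients c_0, ..., c_6.

-215*v^6/36 + 7*v^4/3 - 2*v^2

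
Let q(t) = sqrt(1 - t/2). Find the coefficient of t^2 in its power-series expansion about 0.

Apply the Taylor formula c_k = f^(k)(a)/k!.
q(0) = 1
q′(0) = -1/4
q′′(0) = -1/16
So c_2 = q′′(0)/2! = -1/32.

-1/32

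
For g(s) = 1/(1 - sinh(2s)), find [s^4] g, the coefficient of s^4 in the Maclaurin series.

64/3

Plug the Maclaurin series of the inner function into that of the outer and collect terms.
g(0) = 1
g′(0) = 2
g′′(0) = 8
g′′′(0) = 56
g^(4)(0) = 512
So c_4 = g^(4)(0)/4! = 64/3.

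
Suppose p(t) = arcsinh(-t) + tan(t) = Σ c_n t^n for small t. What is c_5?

7/120

Add the two expansions coefficient-wise.
p(0) = 0
p′(0) = 0
p′′(0) = 0
p′′′(0) = 3
p^(4)(0) = 0
p^(5)(0) = 7
So c_5 = p^(5)(0)/5! = 7/120.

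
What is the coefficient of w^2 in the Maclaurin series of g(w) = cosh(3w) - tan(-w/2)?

Add the two expansions coefficient-wise.
g(0) = 1
g′(0) = 1/2
g′′(0) = 9

9/2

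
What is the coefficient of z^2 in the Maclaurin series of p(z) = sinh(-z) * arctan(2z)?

-2

Expand each factor separately, then convolve coefficients.
p(0) = 0
p′(0) = 0
p′′(0) = -4
Then c_k = p^(k)(0)/k! gives each Taylor coefficient.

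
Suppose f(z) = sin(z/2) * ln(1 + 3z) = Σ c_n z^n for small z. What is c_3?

Write out both Maclaurin series and multiply, keeping only the needed powers.
f(0) = 0
f′(0) = 0
f′′(0) = 3
f′′′(0) = -27/2
So c_3 = f′′′(0)/3! = -9/4.

-9/4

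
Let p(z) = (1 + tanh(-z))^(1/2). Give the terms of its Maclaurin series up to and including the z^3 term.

Compose series: expand the inner function first, then feed it into the outer expansion.
p(0) = 1
p′(0) = -1/2
p′′(0) = -1/4
p′′′(0) = 5/8

5*z^3/48 - z^2/8 - z/2 + 1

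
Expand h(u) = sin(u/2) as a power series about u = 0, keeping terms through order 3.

-u^3/48 + u/2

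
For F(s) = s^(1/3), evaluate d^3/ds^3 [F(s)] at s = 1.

10/27

The coefficient of (s - 1)^3 in the expansion is 5/81, so F′′′(1) = 3! * (5/81) = 10/27.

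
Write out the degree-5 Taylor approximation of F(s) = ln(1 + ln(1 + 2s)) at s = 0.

Substitute the inner expansion into the outer series and collect powers.
F(0) = 0
F′(0) = 2
F′′(0) = -8
F′′′(0) = 56
F^(4)(0) = -560
F^(5)(0) = 7296
The Taylor polynomial is Σ F^(k)(0)/k! · s^k.

304*s^5/5 - 70*s^4/3 + 28*s^3/3 - 4*s^2 + 2*s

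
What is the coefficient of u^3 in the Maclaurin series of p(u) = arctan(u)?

[u^0] = 0;  [u^1] = 1;  [u^2] = 0;  [u^3] = -1/3.

-1/3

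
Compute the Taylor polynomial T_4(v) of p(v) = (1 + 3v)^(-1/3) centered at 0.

[v^0] = 1;  [v^1] = -1;  [v^2] = 2;  [v^3] = -14/3;  [v^4] = 35/3.

35*v^4/3 - 14*v^3/3 + 2*v^2 - v + 1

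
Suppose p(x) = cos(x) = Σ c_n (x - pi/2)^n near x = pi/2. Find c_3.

1/6

Use the known series and substitute for the argument.
p(pi/2) = 0
p′(pi/2) = -1
p′′(pi/2) = 0
p′′′(pi/2) = 1
So c_3 = p′′′(pi/2)/3! = 1/6.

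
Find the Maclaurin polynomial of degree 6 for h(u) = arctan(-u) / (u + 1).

Multiply the numerator's expansion by the denominator's geometric series.
[u^0] = 0;  [u^1] = -1;  [u^2] = 1;  [u^3] = -2/3;  [u^4] = 2/3;  [u^5] = -13/15;  [u^6] = 13/15.

13*u^6/15 - 13*u^5/15 + 2*u^4/3 - 2*u^3/3 + u^2 - u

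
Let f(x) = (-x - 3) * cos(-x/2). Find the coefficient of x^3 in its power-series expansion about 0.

1/8

Multiply each power in the prefactor through the base expansion.
f(0) = -3
f′(0) = -1
f′′(0) = 3/4
f′′′(0) = 3/4
So c_3 = f′′′(0)/3! = 1/8.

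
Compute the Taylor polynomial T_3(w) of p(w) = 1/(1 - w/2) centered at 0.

w^3/8 + w^2/4 + w/2 + 1

p(0) = 1
p′(0) = 1/2
p′′(0) = 1/2
p′′′(0) = 3/4
Then c_k = p^(k)(0)/k! gives each Taylor coefficient.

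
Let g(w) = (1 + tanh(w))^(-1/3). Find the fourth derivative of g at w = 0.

Plug the Maclaurin series of the inner function into that of the outer and collect terms.
The coefficient of w^4 in the expansion is -1/243, so g^(4)(0) = 4! * (-1/243) = -8/81.

-8/81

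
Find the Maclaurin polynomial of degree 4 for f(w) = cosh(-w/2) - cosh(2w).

-85*w^4/128 - 15*w^2/8

Combine the two series term by term.
f(0) = 0
f′(0) = 0
f′′(0) = -15/4
f′′′(0) = 0
f^(4)(0) = -255/16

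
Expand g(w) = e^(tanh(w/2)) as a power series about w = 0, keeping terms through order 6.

Substitute the inner expansion into the outer series and collect powers.
g(0) = 1
g′(0) = 1/2
g′′(0) = 1/4
g′′′(0) = -1/8
g^(4)(0) = -7/16
g^(5)(0) = -3/32
g^(6)(0) = 97/64
Dividing each by k! gives the coefficients c_0, ..., c_6.

97*w^6/46080 - w^5/1280 - 7*w^4/384 - w^3/48 + w^2/8 + w/2 + 1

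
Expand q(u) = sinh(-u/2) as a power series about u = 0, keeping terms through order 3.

-u^3/48 - u/2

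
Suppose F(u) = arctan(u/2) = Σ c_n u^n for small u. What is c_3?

-1/24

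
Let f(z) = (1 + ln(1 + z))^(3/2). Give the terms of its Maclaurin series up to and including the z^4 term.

11*z^4/128 + z^3/16 - 3*z^2/8 + 3*z/2 + 1

Let u equal the inner series; expand the outer function in u and truncate.
f(0) = 1
f′(0) = 3/2
f′′(0) = -3/4
f′′′(0) = 3/8
f^(4)(0) = 33/16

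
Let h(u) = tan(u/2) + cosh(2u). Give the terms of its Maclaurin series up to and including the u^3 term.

u^3/24 + 2*u^2 + u/2 + 1

Combine the two series term by term.
h(0) = 1
h′(0) = 1/2
h′′(0) = 4
h′′′(0) = 1/4
The Taylor polynomial is Σ h^(k)(0)/k! · u^k.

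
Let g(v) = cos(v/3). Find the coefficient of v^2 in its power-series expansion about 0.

-1/18

Compute the successive derivatives at the expansion point and divide by k!.
g(0) = 1
g′(0) = 0
g′′(0) = -1/9
So c_2 = g′′(0)/2! = -1/18.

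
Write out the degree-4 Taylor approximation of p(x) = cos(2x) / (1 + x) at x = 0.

-x^4/3 + x^3 - x^2 - x + 1

Multiply the two series term by term and collect like powers.
p(0) = 1
p′(0) = -1
p′′(0) = -2
p′′′(0) = 6
p^(4)(0) = -8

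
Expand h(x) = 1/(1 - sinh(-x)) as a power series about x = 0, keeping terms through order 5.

-181*x^5/120 + 4*x^4/3 - 7*x^3/6 + x^2 - x + 1

Plug the Maclaurin series of the inner function into that of the outer and collect terms.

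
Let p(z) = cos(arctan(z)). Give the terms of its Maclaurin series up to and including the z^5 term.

Compose series: expand the inner function first, then feed it into the outer expansion.
[z^0] = 1;  [z^1] = 0;  [z^2] = -1/2;  [z^3] = 0;  [z^4] = 3/8;  [z^5] = 0.

3*z^4/8 - z^2/2 + 1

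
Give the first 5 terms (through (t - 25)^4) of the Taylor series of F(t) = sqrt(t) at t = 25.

-(t - 25)^4/2000000 + (t - 25)^3/50000 - (t - 25)^2/1000 + (t - 25)/10 + 5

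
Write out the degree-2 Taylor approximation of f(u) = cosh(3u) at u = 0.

9*u^2/2 + 1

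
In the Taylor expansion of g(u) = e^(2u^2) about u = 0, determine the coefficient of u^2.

c_2 = g′′(0)/2! = 2.

2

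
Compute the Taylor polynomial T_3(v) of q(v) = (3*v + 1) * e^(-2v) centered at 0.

14*v^3/3 - 4*v^2 + v + 1

Distribute the polynomial across the series and collect like powers.
q(0) = 1
q′(0) = 1
q′′(0) = -8
q′′′(0) = 28
Dividing each by k! gives the coefficients c_0, ..., c_3.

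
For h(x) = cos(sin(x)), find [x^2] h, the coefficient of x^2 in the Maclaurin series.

Compose series: expand the inner function first, then feed it into the outer expansion.
h(0) = 1
h′(0) = 0
h′′(0) = -1
So c_2 = h′′(0)/2! = -1/2.

-1/2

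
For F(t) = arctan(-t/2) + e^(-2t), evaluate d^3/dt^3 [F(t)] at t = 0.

-31/4

Add the two expansions coefficient-wise.
The coefficient of t^3 in the expansion is -31/24, so F′′′(0) = 3! * (-31/24) = -31/4.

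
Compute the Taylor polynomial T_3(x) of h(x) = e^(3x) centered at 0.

9*x^3/2 + 9*x^2/2 + 3*x + 1

h(0) = 1
h′(0) = 3
h′′(0) = 9
h′′′(0) = 27
Then c_k = h^(k)(0)/k! gives each Taylor coefficient.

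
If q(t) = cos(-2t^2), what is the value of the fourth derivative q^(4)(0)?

-48

From the series, [t^4] q = -2; multiply by 4! = 24 to get -48.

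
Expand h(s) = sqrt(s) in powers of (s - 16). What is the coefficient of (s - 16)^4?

-5/2097152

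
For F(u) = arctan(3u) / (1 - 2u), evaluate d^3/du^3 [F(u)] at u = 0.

18

Expand each factor separately, then convolve coefficients.
From the series, [u^3] F = 3; multiply by 3! = 6 to get 18.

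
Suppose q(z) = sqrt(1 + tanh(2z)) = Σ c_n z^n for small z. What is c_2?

-1/2

Compose series: expand the inner function first, then feed it into the outer expansion.
q(0) = 1
q′(0) = 1
q′′(0) = -1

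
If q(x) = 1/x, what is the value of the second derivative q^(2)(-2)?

-1/4

From the series, [(x + 2)^2] q = -1/8; multiply by 2! = 2 to get -1/4.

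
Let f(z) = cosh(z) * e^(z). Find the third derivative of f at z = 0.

4

Multiply the two series term by term and collect like powers.
The coefficient of z^3 in the expansion is 2/3, so f′′′(0) = 3! * (2/3) = 4.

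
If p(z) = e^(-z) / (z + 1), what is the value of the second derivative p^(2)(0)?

5

Expand 1/(denominator) as a geometric series and multiply by the numerator's series.
From the series, [z^2] p = 5/2; multiply by 2! = 2 to get 5.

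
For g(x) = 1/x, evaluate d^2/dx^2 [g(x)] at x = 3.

2/27

From the series, [(x - 3)^2] g = 1/27; multiply by 2! = 2 to get 2/27.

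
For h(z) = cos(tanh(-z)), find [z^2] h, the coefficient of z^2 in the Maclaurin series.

-1/2

Compose series: expand the inner function first, then feed it into the outer expansion.
h(0) = 1
h′(0) = 0
h′′(0) = -1
The Taylor polynomial is Σ h^(k)(0)/k! · z^k.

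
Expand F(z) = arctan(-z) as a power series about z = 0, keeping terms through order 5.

[z^0] = 0;  [z^1] = -1;  [z^2] = 0;  [z^3] = 1/3;  [z^4] = 0;  [z^5] = -1/5.

-z^5/5 + z^3/3 - z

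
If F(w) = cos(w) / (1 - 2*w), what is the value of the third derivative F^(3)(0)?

42

Use 1/(1 - r) = Σ r^k on the denominator, then take the Cauchy product.
The coefficient of w^3 in the expansion is 7, so F′′′(0) = 3! * (7) = 42.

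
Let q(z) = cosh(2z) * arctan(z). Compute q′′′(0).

Take the Cauchy product of the two expansions.
The coefficient of z^3 in the expansion is 5/3, so q′′′(0) = 3! * (5/3) = 10.

10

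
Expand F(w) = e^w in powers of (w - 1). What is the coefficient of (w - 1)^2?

F(1) = e
F′(1) = e
F′′(1) = e

e/2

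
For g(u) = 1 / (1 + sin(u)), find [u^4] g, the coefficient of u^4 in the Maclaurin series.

Use the geometric series for the reciprocal, then substitute.
g(0) = 1
g′(0) = -1
g′′(0) = 2
g′′′(0) = -5
g^(4)(0) = 16
So c_4 = g^(4)(0)/4! = 2/3.

2/3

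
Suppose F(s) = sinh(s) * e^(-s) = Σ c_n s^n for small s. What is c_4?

Expand each factor separately, then convolve coefficients.
F(0) = 0
F′(0) = 1
F′′(0) = -2
F′′′(0) = 4
F^(4)(0) = -8

-1/3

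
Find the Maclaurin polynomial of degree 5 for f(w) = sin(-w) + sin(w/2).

-31*w^5/3840 + 7*w^3/48 - w/2

Add the two expansions coefficient-wise.
f(0) = 0
f′(0) = -1/2
f′′(0) = 0
f′′′(0) = 7/8
f^(4)(0) = 0
f^(5)(0) = -31/32
Dividing each by k! gives the coefficients c_0, ..., c_5.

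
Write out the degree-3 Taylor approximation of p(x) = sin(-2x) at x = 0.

4*x^3/3 - 2*x

Differentiate repeatedly and evaluate at the center.
p(0) = 0
p′(0) = -2
p′′(0) = 0
p′′′(0) = 8
Then c_k = p^(k)(0)/k! gives each Taylor coefficient.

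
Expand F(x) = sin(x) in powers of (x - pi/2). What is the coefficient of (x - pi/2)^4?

Differentiate repeatedly and evaluate at the center.
F(pi/2) = 1
F′(pi/2) = 0
F′′(pi/2) = -1
F′′′(pi/2) = 0
F^(4)(pi/2) = 1

1/24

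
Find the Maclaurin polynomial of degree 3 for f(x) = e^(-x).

[x^0] = 1;  [x^1] = -1;  [x^2] = 1/2;  [x^3] = -1/6.

-x^3/6 + x^2/2 - x + 1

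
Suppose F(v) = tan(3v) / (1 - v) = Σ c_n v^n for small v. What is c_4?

Write out both Maclaurin series and multiply, keeping only the needed powers.

12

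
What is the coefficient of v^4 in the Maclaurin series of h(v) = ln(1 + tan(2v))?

-28/3

Let u equal the inner series; expand the outer function in u and truncate.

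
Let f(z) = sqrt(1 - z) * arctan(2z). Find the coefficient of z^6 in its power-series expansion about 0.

-5929/1920

Write out both Maclaurin series and multiply, keeping only the needed powers.
f(0) = 0
f′(0) = 2
f′′(0) = -2
f′′′(0) = -35/2
f^(4)(0) = 29
f^(5)(0) = 6389/8
f^(6)(0) = -17787/8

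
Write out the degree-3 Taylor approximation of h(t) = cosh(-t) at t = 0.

Differentiate repeatedly and evaluate at the center.

t^2/2 + 1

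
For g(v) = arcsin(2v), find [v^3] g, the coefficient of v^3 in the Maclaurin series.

Compute the successive derivatives at the expansion point and divide by k!.

4/3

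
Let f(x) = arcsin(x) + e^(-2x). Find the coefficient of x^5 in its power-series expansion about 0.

-23/120

Expand each term separately and add.
f(0) = 1
f′(0) = -1
f′′(0) = 4
f′′′(0) = -7
f^(4)(0) = 16
f^(5)(0) = -23
Then c_k = f^(k)(0)/k! gives each Taylor coefficient.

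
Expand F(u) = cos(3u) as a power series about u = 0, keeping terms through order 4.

27*u^4/8 - 9*u^2/2 + 1

Use the known series and substitute for the argument.
F(0) = 1
F′(0) = 0
F′′(0) = -9
F′′′(0) = 0
F^(4)(0) = 81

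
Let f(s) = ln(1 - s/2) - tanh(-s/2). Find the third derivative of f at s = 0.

Add the two expansions coefficient-wise.
The coefficient of s^3 in the expansion is -1/12, so f′′′(0) = 3! * (-1/12) = -1/2.

-1/2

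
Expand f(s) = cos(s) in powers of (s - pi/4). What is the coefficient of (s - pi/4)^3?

sqrt(2)/12

c_3 = f′′′(pi/4)/3! = sqrt(2)/12.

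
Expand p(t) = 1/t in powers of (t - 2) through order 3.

[(t - 2)^0] = 1/2;  [(t - 2)^1] = -1/4;  [(t - 2)^2] = 1/8;  [(t - 2)^3] = -1/16.

-(t - 2)^3/16 + (t - 2)^2/8 - (t - 2)/4 + 1/2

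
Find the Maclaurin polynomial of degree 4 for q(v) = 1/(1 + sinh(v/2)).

v^4/12 - 7*v^3/48 + v^2/4 - v/2 + 1

Compose series: expand the inner function first, then feed it into the outer expansion.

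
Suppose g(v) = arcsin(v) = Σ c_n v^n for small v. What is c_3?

1/6

g(0) = 0
g′(0) = 1
g′′(0) = 0
g′′′(0) = 1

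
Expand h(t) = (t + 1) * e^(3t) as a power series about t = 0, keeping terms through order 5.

Distribute the polynomial across the series and collect like powers.
[t^0] = 1;  [t^1] = 4;  [t^2] = 15/2;  [t^3] = 9;  [t^4] = 63/8;  [t^5] = 27/5.

27*t^5/5 + 63*t^4/8 + 9*t^3 + 15*t^2/2 + 4*t + 1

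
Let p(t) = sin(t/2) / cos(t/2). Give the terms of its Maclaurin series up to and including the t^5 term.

t^5/240 + t^3/24 + t/2

Divide the numerator series by the denominator series (power-series long division).
p(0) = 0
p′(0) = 1/2
p′′(0) = 0
p′′′(0) = 1/4
p^(4)(0) = 0
p^(5)(0) = 1/2
Then c_k = p^(k)(0)/k! gives each Taylor coefficient.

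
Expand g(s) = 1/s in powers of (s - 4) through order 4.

g(4) = 1/4
g′(4) = -1/16
g′′(4) = 1/32
g′′′(4) = -3/128
g^(4)(4) = 3/128
Then c_k = g^(k)(4)/k! gives each Taylor coefficient.

(s - 4)^4/1024 - (s - 4)^3/256 + (s - 4)^2/64 - (s - 4)/16 + 1/4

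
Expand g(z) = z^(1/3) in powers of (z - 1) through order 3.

5*(z - 1)^3/81 - (z - 1)^2/9 + (z - 1)/3 + 1

Compute the successive derivatives at the expansion point and divide by k!.
g(1) = 1
g′(1) = 1/3
g′′(1) = -2/9
g′′′(1) = 10/27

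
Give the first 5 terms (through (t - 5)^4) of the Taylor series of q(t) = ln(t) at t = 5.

-(t - 5)^4/2500 + (t - 5)^3/375 - (t - 5)^2/50 + (t - 5)/5 + ln(5)

Compute the successive derivatives at the expansion point and divide by k!.
[(t - 5)^0] = ln(5);  [(t - 5)^1] = 1/5;  [(t - 5)^2] = -1/50;  [(t - 5)^3] = 1/375;  [(t - 5)^4] = -1/2500.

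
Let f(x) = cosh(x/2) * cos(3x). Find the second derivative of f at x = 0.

-35/4

Take the Cauchy product of the two expansions.
The coefficient of x^2 in the expansion is -35/8, so f′′(0) = 2! * (-35/8) = -35/4.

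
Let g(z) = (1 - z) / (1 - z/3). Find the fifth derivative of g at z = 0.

-80/81

Shift and add copies of the series according to the polynomial's terms.
From the series, [z^5] g = -2/243; multiply by 5! = 120 to get -80/81.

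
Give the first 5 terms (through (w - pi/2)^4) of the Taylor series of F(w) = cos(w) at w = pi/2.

(w - pi/2)^3/6 - (w - pi/2)

Compute the successive derivatives at the expansion point and divide by k!.
F(pi/2) = 0
F′(pi/2) = -1
F′′(pi/2) = 0
F′′′(pi/2) = 1
F^(4)(pi/2) = 0
The Taylor polynomial is Σ F^(k)(pi/2)/k! · (w - pi/2)^k.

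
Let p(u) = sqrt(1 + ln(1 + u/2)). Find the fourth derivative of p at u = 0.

Let u equal the inner series; expand the outer function in u and truncate.
The coefficient of u^4 in the expansion is -143/6144, so p^(4)(0) = 4! * (-143/6144) = -143/256.

-143/256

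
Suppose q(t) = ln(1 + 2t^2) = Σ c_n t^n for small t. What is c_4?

q(0) = 0
q′(0) = 0
q′′(0) = 4
q′′′(0) = 0
q^(4)(0) = -48
So c_4 = q^(4)(0)/4! = -2.

-2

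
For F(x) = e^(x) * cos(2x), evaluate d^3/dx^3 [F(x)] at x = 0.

Expand each factor separately, then convolve coefficients.
The coefficient of x^3 in the expansion is -11/6, so F′′′(0) = 3! * (-11/6) = -11.

-11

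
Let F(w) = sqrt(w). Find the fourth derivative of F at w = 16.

Differentiate repeatedly and evaluate at the center.
The coefficient of (w - 16)^4 in the expansion is -5/2097152, so F^(4)(16) = 4! * (-5/2097152) = -15/262144.

-15/262144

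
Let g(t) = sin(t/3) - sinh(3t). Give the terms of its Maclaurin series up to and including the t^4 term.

Add the two expansions coefficient-wise.
g(0) = 0
g′(0) = -8/3
g′′(0) = 0
g′′′(0) = -730/27
g^(4)(0) = 0
The Taylor polynomial is Σ g^(k)(0)/k! · t^k.

-365*t^3/81 - 8*t/3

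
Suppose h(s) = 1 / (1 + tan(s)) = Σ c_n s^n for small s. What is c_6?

122/45

Use the geometric series for the reciprocal, then substitute.
[s^0] = 1;  [s^1] = -1;  [s^2] = 1;  [s^3] = -4/3;  [s^4] = 5/3;  [s^5] = -32/15;  [s^6] = 122/45.
So c_6 = h^(6)(0)/6! = 122/45.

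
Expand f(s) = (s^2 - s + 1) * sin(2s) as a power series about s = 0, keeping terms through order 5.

-16*s^5/15 + 4*s^4/3 + 2*s^3/3 - 2*s^2 + 2*s

Shift and add copies of the series according to the polynomial's terms.
f(0) = 0
f′(0) = 2
f′′(0) = -4
f′′′(0) = 4
f^(4)(0) = 32
f^(5)(0) = -128
The Taylor polynomial is Σ f^(k)(0)/k! · s^k.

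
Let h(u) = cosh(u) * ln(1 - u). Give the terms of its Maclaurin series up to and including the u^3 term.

-5*u^3/6 - u^2/2 - u

Take the Cauchy product of the two expansions.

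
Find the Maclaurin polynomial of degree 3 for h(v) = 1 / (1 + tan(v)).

-4*v^3/3 + v^2 - v + 1

Use the geometric series for the reciprocal, then substitute.
[v^0] = 1;  [v^1] = -1;  [v^2] = 1;  [v^3] = -4/3.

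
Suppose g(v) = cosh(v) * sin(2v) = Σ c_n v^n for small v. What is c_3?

-1/3

Multiply the two series term by term and collect like powers.
g(0) = 0
g′(0) = 2
g′′(0) = 0
g′′′(0) = -2
The Taylor polynomial is Σ g^(k)(0)/k! · v^k.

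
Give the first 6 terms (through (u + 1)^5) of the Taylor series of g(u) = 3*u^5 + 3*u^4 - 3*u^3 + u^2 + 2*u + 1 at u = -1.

Differentiate repeatedly and evaluate at the center.
[(u + 1)^0] = 3;  [(u + 1)^1] = -6;  [(u + 1)^2] = -2;  [(u + 1)^3] = 15;  [(u + 1)^4] = -12;  [(u + 1)^5] = 3.

3*(u + 1)^5 - 12*(u + 1)^4 + 15*(u + 1)^3 - 2*(u + 1)^2 - 6*(u + 1) + 3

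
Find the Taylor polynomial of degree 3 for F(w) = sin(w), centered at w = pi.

(w - pi)^3/6 - (w - pi)

F(pi) = 0
F′(pi) = -1
F′′(pi) = 0
F′′′(pi) = 1
The Taylor polynomial is Σ F^(k)(pi)/k! · (w - pi)^k.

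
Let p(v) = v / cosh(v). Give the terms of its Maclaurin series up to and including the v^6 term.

5*v^5/24 - v^3/2 + v

Invert the denominator's series and multiply.
p(0) = 0
p′(0) = 1
p′′(0) = 0
p′′′(0) = -3
p^(4)(0) = 0
p^(5)(0) = 25
p^(6)(0) = 0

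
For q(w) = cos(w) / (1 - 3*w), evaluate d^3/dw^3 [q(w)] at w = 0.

153

Multiply the numerator's expansion by the denominator's geometric series.
The coefficient of w^3 in the expansion is 51/2, so q′′′(0) = 3! * (51/2) = 153.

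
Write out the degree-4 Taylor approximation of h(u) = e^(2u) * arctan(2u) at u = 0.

Write out both Maclaurin series and multiply, keeping only the needed powers.
h(0) = 0
h′(0) = 2
h′′(0) = 8
h′′′(0) = 8
h^(4)(0) = -64

-8*u^4/3 + 4*u^3/3 + 4*u^2 + 2*u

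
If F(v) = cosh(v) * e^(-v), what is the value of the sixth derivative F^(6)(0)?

Multiply the two series term by term and collect like powers.
From the series, [v^6] F = 2/45; multiply by 6! = 720 to get 32.

32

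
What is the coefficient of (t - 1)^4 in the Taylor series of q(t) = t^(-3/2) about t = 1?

q(1) = 1
q′(1) = -3/2
q′′(1) = 15/4
q′′′(1) = -105/8
q^(4)(1) = 945/16
So c_4 = q^(4)(1)/4! = 315/128.

315/128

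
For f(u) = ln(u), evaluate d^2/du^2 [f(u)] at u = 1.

The coefficient of (u - 1)^2 in the expansion is -1/2, so f′′(1) = 2! * (-1/2) = -1.

-1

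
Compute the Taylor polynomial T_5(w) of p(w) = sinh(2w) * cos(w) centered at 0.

Take the Cauchy product of the two expansions.

-19*w^5/60 + w^3/3 + 2*w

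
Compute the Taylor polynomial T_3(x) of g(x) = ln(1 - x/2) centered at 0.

-x^3/24 - x^2/8 - x/2

g(0) = 0
g′(0) = -1/2
g′′(0) = -1/4
g′′′(0) = -1/4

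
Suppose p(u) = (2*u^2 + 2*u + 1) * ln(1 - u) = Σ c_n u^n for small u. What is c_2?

-5/2

Distribute the polynomial across the series and collect like powers.
p(0) = 0
p′(0) = -1
p′′(0) = -5
The Taylor polynomial is Σ p^(k)(0)/k! · u^k.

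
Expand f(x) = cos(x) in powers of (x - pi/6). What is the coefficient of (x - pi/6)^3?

1/12

[(x - pi/6)^0] = sqrt(3)/2;  [(x - pi/6)^1] = -1/2;  [(x - pi/6)^2] = -sqrt(3)/4;  [(x - pi/6)^3] = 1/12.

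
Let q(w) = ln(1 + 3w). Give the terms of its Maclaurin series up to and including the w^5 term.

243*w^5/5 - 81*w^4/4 + 9*w^3 - 9*w^2/2 + 3*w

q(0) = 0
q′(0) = 3
q′′(0) = -9
q′′′(0) = 54
q^(4)(0) = -486
q^(5)(0) = 5832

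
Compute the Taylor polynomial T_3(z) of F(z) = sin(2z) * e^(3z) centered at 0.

Expand each factor separately, then convolve coefficients.
F(0) = 0
F′(0) = 2
F′′(0) = 12
F′′′(0) = 46
The Taylor polynomial is Σ F^(k)(0)/k! · z^k.

23*z^3/3 + 6*z^2 + 2*z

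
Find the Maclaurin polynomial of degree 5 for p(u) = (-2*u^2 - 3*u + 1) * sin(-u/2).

-161*u^5/3840 - u^4/16 + 49*u^3/48 + 3*u^2/2 - u/2

Distribute the polynomial across the series and collect like powers.
[u^0] = 0;  [u^1] = -1/2;  [u^2] = 3/2;  [u^3] = 49/48;  [u^4] = -1/16;  [u^5] = -161/3840.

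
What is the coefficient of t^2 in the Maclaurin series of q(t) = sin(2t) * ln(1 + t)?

2

Multiply the two series term by term and collect like powers.
[t^0] = 0;  [t^1] = 0;  [t^2] = 2.
So c_2 = q′′(0)/2! = 2.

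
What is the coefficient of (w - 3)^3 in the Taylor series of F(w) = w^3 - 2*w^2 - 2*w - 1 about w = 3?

F(3) = 2
F′(3) = 13
F′′(3) = 14
F′′′(3) = 6
Dividing each by k! gives the coefficients c_0, ..., c_3.

1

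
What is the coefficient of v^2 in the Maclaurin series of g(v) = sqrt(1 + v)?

-1/8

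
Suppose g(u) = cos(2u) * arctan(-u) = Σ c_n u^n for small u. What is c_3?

Expand each factor separately, then convolve coefficients.
g(0) = 0
g′(0) = -1
g′′(0) = 0
g′′′(0) = 14

7/3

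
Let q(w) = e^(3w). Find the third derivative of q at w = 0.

The coefficient of w^3 in the expansion is 9/2, so q′′′(0) = 3! * (9/2) = 27.

27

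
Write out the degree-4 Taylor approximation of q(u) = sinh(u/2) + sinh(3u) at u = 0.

Expand each term separately and add.
q(0) = 0
q′(0) = 7/2
q′′(0) = 0
q′′′(0) = 217/8
q^(4)(0) = 0

217*u^3/48 + 7*u/2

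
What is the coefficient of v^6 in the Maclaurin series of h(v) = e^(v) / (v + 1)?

Multiply the numerator's expansion by the denominator's geometric series.
[v^0] = 1;  [v^1] = 0;  [v^2] = 1/2;  [v^3] = -1/3;  [v^4] = 3/8;  [v^5] = -11/30;  [v^6] = 53/144.
So c_6 = h^(6)(0)/6! = 53/144.

53/144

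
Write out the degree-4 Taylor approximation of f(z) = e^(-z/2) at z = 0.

[z^0] = 1;  [z^1] = -1/2;  [z^2] = 1/8;  [z^3] = -1/48;  [z^4] = 1/384.

z^4/384 - z^3/48 + z^2/8 - z/2 + 1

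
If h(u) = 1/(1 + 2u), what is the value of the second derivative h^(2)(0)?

Compute the successive derivatives at the expansion point and divide by k!.
From the series, [u^2] h = 4; multiply by 2! = 2 to get 8.

8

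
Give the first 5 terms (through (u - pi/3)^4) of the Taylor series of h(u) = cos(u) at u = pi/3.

h(pi/3) = 1/2
h′(pi/3) = -sqrt(3)/2
h′′(pi/3) = -1/2
h′′′(pi/3) = sqrt(3)/2
h^(4)(pi/3) = 1/2
The Taylor polynomial is Σ h^(k)(pi/3)/k! · (u - pi/3)^k.

(u - pi/3)^4/48 + sqrt(3)*(u - pi/3)^3/12 - (u - pi/3)^2/4 - sqrt(3)*(u - pi/3)/2 + 1/2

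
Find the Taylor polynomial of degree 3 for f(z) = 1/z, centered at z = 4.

-(z - 4)^3/256 + (z - 4)^2/64 - (z - 4)/16 + 1/4

Use the known series and substitute for the argument.
[(z - 4)^0] = 1/4;  [(z - 4)^1] = -1/16;  [(z - 4)^2] = 1/64;  [(z - 4)^3] = -1/256.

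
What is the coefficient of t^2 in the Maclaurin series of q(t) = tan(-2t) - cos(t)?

Combine the two series term by term.
[t^0] = -1;  [t^1] = -2;  [t^2] = 1/2.

1/2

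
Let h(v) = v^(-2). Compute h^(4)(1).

120

From the series, [(v - 1)^4] h = 5; multiply by 4! = 24 to get 120.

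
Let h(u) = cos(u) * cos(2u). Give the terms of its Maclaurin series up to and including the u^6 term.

-73*u^6/144 + 41*u^4/24 - 5*u^2/2 + 1

Write out both Maclaurin series and multiply, keeping only the needed powers.
h(0) = 1
h′(0) = 0
h′′(0) = -5
h′′′(0) = 0
h^(4)(0) = 41
h^(5)(0) = 0
h^(6)(0) = -365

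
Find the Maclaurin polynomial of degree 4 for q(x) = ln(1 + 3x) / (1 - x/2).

-33*x^4/2 + 15*x^3/2 - 3*x^2 + 3*x

Multiply the two series term by term and collect like powers.
q(0) = 0
q′(0) = 3
q′′(0) = -6
q′′′(0) = 45
q^(4)(0) = -396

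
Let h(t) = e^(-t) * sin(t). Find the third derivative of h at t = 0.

2

Expand each factor separately, then convolve coefficients.
From the series, [t^3] h = 1/3; multiply by 3! = 6 to get 2.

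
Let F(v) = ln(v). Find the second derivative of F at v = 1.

From the series, [(v - 1)^2] F = -1/2; multiply by 2! = 2 to get -1.

-1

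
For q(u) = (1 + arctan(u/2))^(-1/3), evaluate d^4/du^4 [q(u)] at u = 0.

Plug the Maclaurin series of the inner function into that of the outer and collect terms.
The coefficient of u^4 in the expansion is -1/3888, so q^(4)(0) = 4! * (-1/3888) = -1/162.

-1/162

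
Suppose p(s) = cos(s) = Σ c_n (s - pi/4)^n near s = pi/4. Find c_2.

-sqrt(2)/4

Apply the Taylor formula c_k = f^(k)(a)/k!.
p(pi/4) = sqrt(2)/2
p′(pi/4) = -sqrt(2)/2
p′′(pi/4) = -sqrt(2)/2
So c_2 = p′′(pi/4)/2! = -sqrt(2)/4.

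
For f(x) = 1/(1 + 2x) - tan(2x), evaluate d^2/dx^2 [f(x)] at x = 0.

Combine the two series term by term.
The coefficient of x^2 in the expansion is 4, so f′′(0) = 2! * (4) = 8.

8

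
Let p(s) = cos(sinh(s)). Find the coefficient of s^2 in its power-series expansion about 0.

-1/2

Compose series: expand the inner function first, then feed it into the outer expansion.
So c_2 = p′′(0)/2! = -1/2.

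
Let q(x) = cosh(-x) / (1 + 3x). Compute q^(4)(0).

Take the Cauchy product of the two expansions.
The coefficient of x^4 in the expansion is 2053/24, so q^(4)(0) = 4! * (2053/24) = 2053.

2053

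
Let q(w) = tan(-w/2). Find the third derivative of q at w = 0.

-1/4

The coefficient of w^3 in the expansion is -1/24, so q′′′(0) = 3! * (-1/24) = -1/4.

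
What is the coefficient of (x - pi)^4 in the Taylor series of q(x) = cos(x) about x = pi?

Use the known series and substitute for the argument.
[(x - pi)^0] = -1;  [(x - pi)^1] = 0;  [(x - pi)^2] = 1/2;  [(x - pi)^3] = 0;  [(x - pi)^4] = -1/24.

-1/24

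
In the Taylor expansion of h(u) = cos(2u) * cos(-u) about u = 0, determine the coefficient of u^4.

Take the Cauchy product of the two expansions.
[u^0] = 1;  [u^1] = 0;  [u^2] = -5/2;  [u^3] = 0;  [u^4] = 41/24.
So c_4 = h^(4)(0)/4! = 41/24.

41/24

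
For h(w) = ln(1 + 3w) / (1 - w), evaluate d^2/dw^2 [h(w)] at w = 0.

Multiply the two series term by term and collect like powers.
The coefficient of w^2 in the expansion is -3/2, so h′′(0) = 2! * (-3/2) = -3.

-3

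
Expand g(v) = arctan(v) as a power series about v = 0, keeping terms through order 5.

v^5/5 - v^3/3 + v

g(0) = 0
g′(0) = 1
g′′(0) = 0
g′′′(0) = -2
g^(4)(0) = 0
g^(5)(0) = 24
The Taylor polynomial is Σ g^(k)(0)/k! · v^k.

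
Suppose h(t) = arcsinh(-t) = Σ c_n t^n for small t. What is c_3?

1/6

[t^0] = 0;  [t^1] = -1;  [t^2] = 0;  [t^3] = 1/6.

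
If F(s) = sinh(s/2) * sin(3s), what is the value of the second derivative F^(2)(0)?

Multiply the two series term by term and collect like powers.
From the series, [s^2] F = 3/2; multiply by 2! = 2 to get 3.

3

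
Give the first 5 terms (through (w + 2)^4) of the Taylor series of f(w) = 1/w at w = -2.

Apply the Taylor formula c_k = f^(k)(a)/k!.
[(w + 2)^0] = -1/2;  [(w + 2)^1] = -1/4;  [(w + 2)^2] = -1/8;  [(w + 2)^3] = -1/16;  [(w + 2)^4] = -1/32.

-(w + 2)^4/32 - (w + 2)^3/16 - (w + 2)^2/8 - (w + 2)/4 - 1/2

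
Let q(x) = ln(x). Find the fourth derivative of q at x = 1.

Use the known series and substitute for the argument.
From the series, [(x - 1)^4] q = -1/4; multiply by 4! = 24 to get -6.

-6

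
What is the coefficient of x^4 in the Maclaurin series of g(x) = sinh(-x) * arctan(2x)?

Take the Cauchy product of the two expansions.
[x^0] = 0;  [x^1] = 0;  [x^2] = -2;  [x^3] = 0;  [x^4] = 7/3.
So c_4 = g^(4)(0)/4! = 7/3.

7/3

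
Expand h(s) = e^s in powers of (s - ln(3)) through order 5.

(s - ln(3))^5/40 + (s - ln(3))^4/8 + (s - ln(3))^3/2 + 3*(s - ln(3))^2/2 + 3*(s - ln(3)) + 3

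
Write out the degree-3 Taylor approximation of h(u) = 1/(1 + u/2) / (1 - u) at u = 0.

5*u^3/8 + 3*u^2/4 + u/2 + 1

Expand each factor separately, then convolve coefficients.
h(0) = 1
h′(0) = 1/2
h′′(0) = 3/2
h′′′(0) = 15/4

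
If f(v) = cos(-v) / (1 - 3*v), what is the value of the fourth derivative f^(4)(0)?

Use 1/(1 - r) = Σ r^k on the denominator, then take the Cauchy product.
The coefficient of v^4 in the expansion is 1837/24, so f^(4)(0) = 4! * (1837/24) = 1837.

1837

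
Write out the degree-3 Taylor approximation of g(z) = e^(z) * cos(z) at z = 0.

-z^3/3 + z + 1

Expand each factor separately, then convolve coefficients.
g(0) = 1
g′(0) = 1
g′′(0) = 0
g′′′(0) = -2
Dividing each by k! gives the coefficients c_0, ..., c_3.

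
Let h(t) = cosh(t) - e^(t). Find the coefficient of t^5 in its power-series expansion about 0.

-1/120

Expand each term separately and add.
[t^0] = 0;  [t^1] = -1;  [t^2] = 0;  [t^3] = -1/6;  [t^4] = 0;  [t^5] = -1/120.
So c_5 = h^(5)(0)/5! = -1/120.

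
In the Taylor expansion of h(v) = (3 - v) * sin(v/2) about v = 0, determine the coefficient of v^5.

1/1280

Shift and add copies of the series according to the polynomial's terms.
[v^0] = 0;  [v^1] = 3/2;  [v^2] = -1/2;  [v^3] = -1/16;  [v^4] = 1/48;  [v^5] = 1/1280.
So c_5 = h^(5)(0)/5! = 1/1280.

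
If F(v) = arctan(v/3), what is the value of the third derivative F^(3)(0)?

-2/27

The coefficient of v^3 in the expansion is -1/81, so F′′′(0) = 3! * (-1/81) = -2/27.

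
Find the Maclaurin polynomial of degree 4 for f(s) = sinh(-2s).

-4*s^3/3 - 2*s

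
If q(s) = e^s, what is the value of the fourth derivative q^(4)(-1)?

e^(-1)

From the series, [(s + 1)^4] q = e^(-1)/24; multiply by 4! = 24 to get e^(-1).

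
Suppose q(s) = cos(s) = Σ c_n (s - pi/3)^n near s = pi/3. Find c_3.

sqrt(3)/12

[(s - pi/3)^0] = 1/2;  [(s - pi/3)^1] = -sqrt(3)/2;  [(s - pi/3)^2] = -1/4;  [(s - pi/3)^3] = sqrt(3)/12.
So c_3 = q′′′(pi/3)/3! = sqrt(3)/12.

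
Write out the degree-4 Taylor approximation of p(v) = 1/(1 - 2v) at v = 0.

[v^0] = 1;  [v^1] = 2;  [v^2] = 4;  [v^3] = 8;  [v^4] = 16.

16*v^4 + 8*v^3 + 4*v^2 + 2*v + 1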